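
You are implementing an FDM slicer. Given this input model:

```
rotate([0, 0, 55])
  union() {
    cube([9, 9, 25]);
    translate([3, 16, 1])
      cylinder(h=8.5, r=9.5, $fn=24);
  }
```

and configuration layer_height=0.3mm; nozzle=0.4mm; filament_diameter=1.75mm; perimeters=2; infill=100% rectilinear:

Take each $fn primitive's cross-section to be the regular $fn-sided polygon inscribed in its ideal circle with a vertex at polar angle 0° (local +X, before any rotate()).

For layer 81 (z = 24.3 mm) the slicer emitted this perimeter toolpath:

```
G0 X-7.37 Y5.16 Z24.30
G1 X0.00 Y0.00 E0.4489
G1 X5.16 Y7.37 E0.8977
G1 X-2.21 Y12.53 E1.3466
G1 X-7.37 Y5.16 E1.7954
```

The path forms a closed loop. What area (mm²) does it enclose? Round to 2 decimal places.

Apply the shoelace formula to the sequence of (X, Y) vertices; enclosed area = 80.94 mm².

80.94 mm²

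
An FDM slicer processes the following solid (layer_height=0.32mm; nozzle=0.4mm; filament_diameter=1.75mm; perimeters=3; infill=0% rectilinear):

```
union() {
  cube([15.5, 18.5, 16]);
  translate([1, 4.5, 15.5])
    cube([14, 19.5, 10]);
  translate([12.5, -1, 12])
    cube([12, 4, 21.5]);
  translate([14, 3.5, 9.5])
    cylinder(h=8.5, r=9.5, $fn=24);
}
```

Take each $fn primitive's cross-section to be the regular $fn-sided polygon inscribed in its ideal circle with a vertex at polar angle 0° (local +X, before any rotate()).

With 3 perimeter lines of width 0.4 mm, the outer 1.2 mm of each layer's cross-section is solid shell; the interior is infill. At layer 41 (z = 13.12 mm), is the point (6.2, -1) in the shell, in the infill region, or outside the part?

shell

At z = 13.12 mm: the cube (footprint 15.5×18.5) is included at this height; the cube at (1, 4.5) is not intersected at this z (z outside [15.5, 25.5]); the cube at (12.5, -1) is present — its section is the full 12×4 rectangle; the cylinder at (14, 3.5): section is a regular 24-gon, circumradius r=9.5; Merging all regions: the regions partially overlap (shared area 163.81 mm²), so overlapping operands fuse into one piece — 1 connected region. Overall, the cross-section is a single solid region. The nearest boundary edge runs (5.77, -1.25)→(5.25, 0.00); distance from the point to it = 0.49 mm. The point is inside the cross-section, 0.49 mm from the nearest boundary — within the 1.2 mm shell band (3 × 0.4).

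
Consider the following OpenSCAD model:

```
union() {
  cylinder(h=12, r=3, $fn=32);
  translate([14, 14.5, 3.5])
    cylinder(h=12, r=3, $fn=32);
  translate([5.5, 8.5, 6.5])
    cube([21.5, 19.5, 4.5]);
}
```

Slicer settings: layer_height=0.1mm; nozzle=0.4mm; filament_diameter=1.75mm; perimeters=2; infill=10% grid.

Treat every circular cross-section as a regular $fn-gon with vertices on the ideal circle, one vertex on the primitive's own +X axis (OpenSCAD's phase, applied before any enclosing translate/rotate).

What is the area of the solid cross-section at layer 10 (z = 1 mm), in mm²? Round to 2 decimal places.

At z = 1 mm: the cylinder: section is a regular 32-gon, circumradius r=3 (area = (32/2)·3.000²·sin(360°/32) = 28.09 mm²); the cylinder at (14, 14.5) is absent (z outside [3.5, 15.5]); the cube at (5.5, 8.5) does not reach this height (z outside [6.5, 11]); Taking the union: only the r=3 cylinder is present, so the union is just that shape — area = 28.09 mm². Overall, the cross-section is a single solid region. Net area = 28.09 mm².

28.09 mm²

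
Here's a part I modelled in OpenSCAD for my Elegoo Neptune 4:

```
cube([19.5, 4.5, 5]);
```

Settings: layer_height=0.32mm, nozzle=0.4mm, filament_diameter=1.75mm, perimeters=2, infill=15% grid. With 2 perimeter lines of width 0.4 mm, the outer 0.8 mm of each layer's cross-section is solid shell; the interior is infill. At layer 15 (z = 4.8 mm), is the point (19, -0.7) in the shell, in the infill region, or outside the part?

outside

At z = 4.8 mm: the cube is present — its section is the full 19.5×4.5 rectangle. Overall, the cross-section is a single solid region. The nearest boundary edge runs (0.00, 0.00)→(19.50, 0.00); distance from the point to it = 0.70 mm. The point is not inside any of the regions above, so it lies outside the cross-section (0.70 mm from the nearest boundary).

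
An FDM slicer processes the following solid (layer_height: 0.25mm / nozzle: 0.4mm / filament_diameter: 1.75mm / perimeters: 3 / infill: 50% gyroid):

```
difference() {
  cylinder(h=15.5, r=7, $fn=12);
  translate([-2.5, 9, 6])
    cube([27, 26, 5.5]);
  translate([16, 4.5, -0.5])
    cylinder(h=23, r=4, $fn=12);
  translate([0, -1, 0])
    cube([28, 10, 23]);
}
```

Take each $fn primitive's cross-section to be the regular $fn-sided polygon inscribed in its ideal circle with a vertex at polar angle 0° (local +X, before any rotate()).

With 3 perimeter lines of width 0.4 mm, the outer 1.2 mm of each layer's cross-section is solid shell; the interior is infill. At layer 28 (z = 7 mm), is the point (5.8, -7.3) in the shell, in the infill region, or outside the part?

outside

At z = 7 mm: the cylinder: section is a regular 12-gon, circumradius r=7; the cube at (-2.5, 9) (footprint 27×26) is included at this height; the r=4 cylinder at (16, 4.5) contributes a regular 12-gon of circumradius 4; the cube at (0, -1) (footprint 28×10) is included at this height; After the difference (first − rest): starting from the r=7 cylinder, the 27×26 cube at (-2.5, 9) misses the remaining region (no effect); the r=4 cylinder at (16, 4.5) misses the remaining region (no effect); the 28×10 cube at (0, -1) partially overlaps it — only the 43.62 mm² overlap (of its 280.00 mm²) is removed, clipping the outline — 1 connected region. Overall, the cross-section is a single solid region. The nearest boundary edge runs (6.06, -3.50)→(3.50, -6.06); distance from the point to it = 2.50 mm. The point is not inside any of the regions above, so it lies outside the cross-section (2.50 mm from the nearest boundary).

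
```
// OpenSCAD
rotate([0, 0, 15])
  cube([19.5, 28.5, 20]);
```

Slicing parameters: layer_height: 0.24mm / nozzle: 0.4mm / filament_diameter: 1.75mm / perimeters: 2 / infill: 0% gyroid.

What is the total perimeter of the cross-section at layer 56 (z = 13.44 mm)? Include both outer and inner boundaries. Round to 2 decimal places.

At z = 13.44 mm: the cube (footprint 19.5×28.5) is included at this height (perimeter 96.00 mm); (whole slice rotated 15° about Z — lengths, areas and connectivity unchanged). Overall, the cross-section is a single solid region. Total boundary length (outer) = 96.00 mm.

96.00 mm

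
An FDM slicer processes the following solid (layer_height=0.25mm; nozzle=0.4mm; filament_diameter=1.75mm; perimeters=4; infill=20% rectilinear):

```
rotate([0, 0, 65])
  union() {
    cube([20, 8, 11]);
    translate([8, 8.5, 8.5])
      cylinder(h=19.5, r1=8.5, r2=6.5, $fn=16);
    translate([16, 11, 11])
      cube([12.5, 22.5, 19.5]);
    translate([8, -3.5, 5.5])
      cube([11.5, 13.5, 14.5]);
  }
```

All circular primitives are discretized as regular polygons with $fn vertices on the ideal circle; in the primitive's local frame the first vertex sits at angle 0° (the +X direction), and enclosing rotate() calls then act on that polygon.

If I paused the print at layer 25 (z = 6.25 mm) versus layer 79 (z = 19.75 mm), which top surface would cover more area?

layer 79 (z = 19.75 mm)

Layer 25 (z = 6.25): the cube is present — its section is the full 20×8 rectangle (area 160.00 mm²); the cone at (8, 8.5) is not intersected at this z (z outside [8.5, 28]); the cube at (16, 11) does not reach this height (z outside [11, 30.5]); the cube at (8, -3.5) is present — its section is the full 11.5×13.5 rectangle (area 155.25 mm²); Combining (union): the regions partially overlap — summed areas 315.25 mm² minus the doubly-counted overlap 92.00 mm² gives 223.25 mm² — area = 223.25 mm²; (whole slice rotated 65° about Z — lengths, areas and connectivity unchanged). So its area = 223.25 mm². Layer 79 (z = 19.75): the cube is not intersected at this z (z outside [0, 11]); the cone at (8, 8.5) contributes a regular 16-gon of circumradius 7.346 (interpolated between r1=8.5 and r2=6.5 at t=0.577) (area = (16/2)·7.346²·sin(360°/16) = 165.22 mm²); the cube at (16, 11) is present — its section is the full 12.5×22.5 rectangle (area 281.25 mm²); the 11.5×13.5 cube at (8, -3.5) contributes its full rectangle (area 155.25 mm²); Combining (union): the regions partially overlap — summed areas 601.72 mm² minus the doubly-counted overlap 52.10 mm² gives 549.62 mm² — area = 549.62 mm²; (whole slice rotated 65° about Z — lengths, areas and connectivity unchanged). So its area = 549.62 mm². Layer 79 is larger (549.62 vs 223.25 mm²).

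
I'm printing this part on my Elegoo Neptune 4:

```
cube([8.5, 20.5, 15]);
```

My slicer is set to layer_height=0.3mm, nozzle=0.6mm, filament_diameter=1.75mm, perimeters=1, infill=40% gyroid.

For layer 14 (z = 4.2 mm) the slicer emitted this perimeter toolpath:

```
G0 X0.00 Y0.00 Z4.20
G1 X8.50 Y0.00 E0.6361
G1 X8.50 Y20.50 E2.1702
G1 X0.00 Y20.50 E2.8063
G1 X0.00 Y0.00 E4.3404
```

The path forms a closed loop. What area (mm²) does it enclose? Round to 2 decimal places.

Apply the shoelace formula to the sequence of (X, Y) vertices; enclosed area = 174.25 mm².

174.25 mm²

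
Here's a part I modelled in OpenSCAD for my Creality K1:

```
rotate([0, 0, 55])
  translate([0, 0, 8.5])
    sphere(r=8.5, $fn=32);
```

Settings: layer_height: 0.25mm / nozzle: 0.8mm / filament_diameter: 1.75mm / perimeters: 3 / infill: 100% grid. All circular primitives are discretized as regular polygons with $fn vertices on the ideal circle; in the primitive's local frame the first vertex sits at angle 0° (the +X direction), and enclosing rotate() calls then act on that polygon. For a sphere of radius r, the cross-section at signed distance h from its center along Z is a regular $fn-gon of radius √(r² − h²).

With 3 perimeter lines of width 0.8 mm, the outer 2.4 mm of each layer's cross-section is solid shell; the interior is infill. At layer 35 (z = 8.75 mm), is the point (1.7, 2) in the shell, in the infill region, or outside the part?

At z = 8.75 mm: the r=8.5 sphere contributes a regular 32-gon of circumradius √(8.5²−0.25²) = 8.496; (rotated 55° about Z; rotation is an isometry so areas/perimeters/island counts are preserved). Overall, the cross-section is a single solid region. Undo the 55° rotation: the query point maps to (2.613, -0.245) in the un-rotated model frame. The nearest boundary edge runs (8.33, -1.66)→(8.50, 0.00); distance from the point to it = 5.83 mm. The point is inside the cross-section and 5.83 mm from the nearest boundary — more than the 2.4 mm shell width (3 × 0.8), so it's in the infill interior.

infill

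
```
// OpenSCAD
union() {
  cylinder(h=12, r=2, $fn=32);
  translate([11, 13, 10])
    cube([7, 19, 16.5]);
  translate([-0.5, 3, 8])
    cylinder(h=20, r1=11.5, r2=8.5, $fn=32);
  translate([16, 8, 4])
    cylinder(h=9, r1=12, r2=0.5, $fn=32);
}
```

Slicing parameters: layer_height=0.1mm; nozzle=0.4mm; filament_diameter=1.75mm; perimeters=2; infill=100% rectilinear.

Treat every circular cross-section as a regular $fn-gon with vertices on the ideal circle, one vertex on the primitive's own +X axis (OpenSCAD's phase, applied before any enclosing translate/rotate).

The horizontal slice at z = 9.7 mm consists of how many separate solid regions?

2

At z = 9.7 mm: the r=2 cylinder gives a regular 32-gon of circumradius 2 (constant along its height); the cube at (11, 13) does not reach this height (z outside [10, 26.5]); the cone at (-0.5, 3) (r1=11.5→r2=8.5) has section circumradius 11.245 here — a regular 32-gon; the cone at (16, 8): at t=0.633 of its height the radius interpolates to r₁+(r₂−r₁)t = 4.717, giving a regular 32-gon of that circumradius; Combining (union): the regions partially overlap (shared area 12.49 mm²), so overlapping operands fuse into one piece — 2 connected regions. The result has 2 disconnected regions.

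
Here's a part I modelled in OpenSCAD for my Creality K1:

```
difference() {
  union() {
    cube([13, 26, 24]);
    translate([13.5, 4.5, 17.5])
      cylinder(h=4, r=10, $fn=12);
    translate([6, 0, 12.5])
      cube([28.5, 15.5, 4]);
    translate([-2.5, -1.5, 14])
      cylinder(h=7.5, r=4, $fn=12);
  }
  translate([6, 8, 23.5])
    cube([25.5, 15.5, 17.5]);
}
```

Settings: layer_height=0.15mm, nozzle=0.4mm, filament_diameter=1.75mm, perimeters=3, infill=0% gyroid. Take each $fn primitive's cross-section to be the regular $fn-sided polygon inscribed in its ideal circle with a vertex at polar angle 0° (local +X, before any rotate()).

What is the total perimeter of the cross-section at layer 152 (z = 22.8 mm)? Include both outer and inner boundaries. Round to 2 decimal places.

At z = 22.8 mm: the 13×26 cube contributes its full rectangle (perimeter 78.00 mm); the cylinder at (13.5, 4.5) is absent (z outside [17.5, 21.5]); the cube at (6, 0) is not intersected at this z (z outside [12.5, 16.5]); the cylinder at (-2.5, -1.5) is absent (z outside [14, 21.5]); Taking the union: only the 13×26 cube is present, so the union is just that shape — boundary = 78.00 mm; the cube at (6, 8) is absent (z outside [23.5, 41]); After the difference (first − rest): none of the subtracted shapes is present at this height, so that combined region is unchanged — boundary = 78.00 mm. Overall, the cross-section is a single solid region. Total boundary length (outer) = 78.00 mm.

78.00 mm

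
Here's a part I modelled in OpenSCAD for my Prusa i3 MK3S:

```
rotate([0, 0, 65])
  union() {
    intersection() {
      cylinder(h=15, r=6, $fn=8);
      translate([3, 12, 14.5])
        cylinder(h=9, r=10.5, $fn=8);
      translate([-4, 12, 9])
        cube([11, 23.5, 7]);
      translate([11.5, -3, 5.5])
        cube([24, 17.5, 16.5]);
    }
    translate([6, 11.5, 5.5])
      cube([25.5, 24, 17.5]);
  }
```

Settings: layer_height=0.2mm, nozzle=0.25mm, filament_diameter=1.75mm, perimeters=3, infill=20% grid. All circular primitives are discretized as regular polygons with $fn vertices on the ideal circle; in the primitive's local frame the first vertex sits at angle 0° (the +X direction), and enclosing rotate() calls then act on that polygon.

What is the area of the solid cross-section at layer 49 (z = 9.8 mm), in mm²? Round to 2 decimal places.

At z = 9.8 mm: the r=6 cylinder gives a regular 8-gon of circumradius 6 (constant along its height) (area = (8/2)·6.000²·sin(360°/8) = 101.82 mm²); the cylinder at (3, 12) is absent (z outside [14.5, 23.5]); the 11×23.5 cube at (-4, 12) contributes its full rectangle (area 258.50 mm²); the cube at (11.5, -3) (footprint 24×17.5) is included at this height (area 420.00 mm²); After intersecting: at least one operand is absent at this height, so nothing remains; the 25.5×24 cube at (6, 11.5) contributes its full rectangle (area 612.00 mm²); Taking the union: only the 25.5×24 cube at (6, 11.5) is present, so the union is just that shape — area = 612.00 mm²; (whole slice rotated 65° about Z — lengths, areas and connectivity unchanged). Overall, the cross-section is a single solid region. Net area = 612.00 mm².

612.00 mm²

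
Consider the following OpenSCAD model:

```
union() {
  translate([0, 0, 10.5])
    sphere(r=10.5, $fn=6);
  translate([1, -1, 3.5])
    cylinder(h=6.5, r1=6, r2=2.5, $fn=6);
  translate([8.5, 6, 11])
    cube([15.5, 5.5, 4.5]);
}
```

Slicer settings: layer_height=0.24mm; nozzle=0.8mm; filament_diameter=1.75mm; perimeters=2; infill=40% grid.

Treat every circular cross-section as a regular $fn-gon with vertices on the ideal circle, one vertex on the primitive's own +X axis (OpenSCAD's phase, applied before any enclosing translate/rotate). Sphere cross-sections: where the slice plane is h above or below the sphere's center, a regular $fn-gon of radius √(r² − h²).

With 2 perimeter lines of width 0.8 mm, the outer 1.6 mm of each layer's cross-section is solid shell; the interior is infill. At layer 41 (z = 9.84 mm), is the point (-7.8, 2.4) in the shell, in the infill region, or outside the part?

At z = 9.84 mm: the sphere: section is a regular 6-gon, circumradius = √(r²−h²) = √(10.5²−0.66²) = 10.479; the cone at (1, -1): at t=0.975 of its height the radius interpolates to r₁+(r₂−r₁)t = 2.586, giving a regular 6-gon of that circumradius; the cube at (8.5, 6) is absent (z outside [11, 15.5]); Taking the union: the cone at (1, -1) lies entirely inside the r=10.5 sphere, so the union is just the r=10.5 sphere — 1 connected region. Overall, the cross-section is a single solid region. The nearest boundary edge runs (-10.48, 0.00)→(-5.24, 9.08); distance from the point to it = 1.12 mm. The point is inside the cross-section, 1.12 mm from the nearest boundary — within the 1.6 mm shell band (2 × 0.8).

shell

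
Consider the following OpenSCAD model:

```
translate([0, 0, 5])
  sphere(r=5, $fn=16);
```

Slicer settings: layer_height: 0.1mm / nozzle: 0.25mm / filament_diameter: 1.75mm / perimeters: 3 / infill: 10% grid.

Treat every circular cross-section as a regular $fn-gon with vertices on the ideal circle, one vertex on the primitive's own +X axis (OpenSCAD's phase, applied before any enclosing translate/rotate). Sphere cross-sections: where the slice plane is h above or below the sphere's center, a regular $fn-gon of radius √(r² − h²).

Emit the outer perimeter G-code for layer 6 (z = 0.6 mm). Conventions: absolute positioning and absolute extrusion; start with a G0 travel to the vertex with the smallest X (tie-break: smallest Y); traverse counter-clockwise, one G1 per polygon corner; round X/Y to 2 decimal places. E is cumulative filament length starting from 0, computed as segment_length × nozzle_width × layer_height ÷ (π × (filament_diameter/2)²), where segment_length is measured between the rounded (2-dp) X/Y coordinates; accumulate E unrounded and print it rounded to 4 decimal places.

G0 X-2.37 Y0.00 Z0.60
G1 X-2.19 Y-0.91 E0.0096
G1 X-1.68 Y-1.68 E0.0192
G1 X-0.91 Y-2.19 E0.0288
G1 X0.00 Y-2.37 E0.0385
G1 X0.91 Y-2.19 E0.0481
G1 X1.68 Y-1.68 E0.0577
G1 X2.19 Y-0.91 E0.0673
G1 X2.37 Y0.00 E0.0770
G1 X2.19 Y0.91 E0.0866
G1 X1.68 Y1.68 E0.0962
G1 X0.91 Y2.19 E0.1058
G1 X0.00 Y2.37 E0.1154
G1 X-0.91 Y2.19 E0.1251
G1 X-1.68 Y1.68 E0.1347
G1 X-2.19 Y0.91 E0.1443
G1 X-2.37 Y0.00 E0.1539

At z = 0.6 mm: the r=5 sphere contributes a regular 16-gon of circumradius √(5²−4.4²) = 2.375. The outline is a single polygon with 16 vertices. Extrusion per mm of travel: 0.25 × 0.1 / (π × 0.875²) = 0.010394. Accumulating E over each segment gives final E = 0.1539.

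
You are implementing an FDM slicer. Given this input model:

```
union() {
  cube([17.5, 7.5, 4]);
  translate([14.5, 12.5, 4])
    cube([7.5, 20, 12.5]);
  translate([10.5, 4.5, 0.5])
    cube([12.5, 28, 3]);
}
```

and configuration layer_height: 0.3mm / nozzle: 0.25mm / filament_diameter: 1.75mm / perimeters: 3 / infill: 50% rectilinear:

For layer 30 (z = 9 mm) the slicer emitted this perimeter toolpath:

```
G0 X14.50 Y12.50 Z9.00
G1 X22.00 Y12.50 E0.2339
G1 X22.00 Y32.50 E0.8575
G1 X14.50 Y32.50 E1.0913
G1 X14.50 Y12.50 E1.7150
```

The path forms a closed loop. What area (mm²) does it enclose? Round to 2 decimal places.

150.00 mm²

Apply the shoelace formula to the sequence of (X, Y) vertices; enclosed area = 150.00 mm².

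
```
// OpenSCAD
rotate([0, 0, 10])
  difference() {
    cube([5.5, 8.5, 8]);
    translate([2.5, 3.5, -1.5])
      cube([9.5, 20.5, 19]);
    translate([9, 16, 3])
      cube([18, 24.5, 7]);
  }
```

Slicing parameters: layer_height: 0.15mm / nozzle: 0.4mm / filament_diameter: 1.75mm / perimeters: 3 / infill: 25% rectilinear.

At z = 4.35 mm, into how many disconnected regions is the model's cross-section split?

1

At z = 4.35 mm: the cube (footprint 5.5×8.5) is included at this height; the cube at (2.5, 3.5) (footprint 9.5×20.5) is included at this height; the cube at (9, 16) is present — its section is the full 18×24.5 rectangle; Taking the first minus the rest: starting from the 5.5×8.5 cube, the 9.5×20.5 cube at (2.5, 3.5) partially overlaps it — only the 15.00 mm² overlap (of its 194.75 mm²) is removed, clipping the outline; the 18×24.5 cube at (9, 16) misses the remaining region (no effect) — 1 connected region; (whole slice rotated 10° about Z — lengths, areas and connectivity unchanged). The result has 1 disconnected region.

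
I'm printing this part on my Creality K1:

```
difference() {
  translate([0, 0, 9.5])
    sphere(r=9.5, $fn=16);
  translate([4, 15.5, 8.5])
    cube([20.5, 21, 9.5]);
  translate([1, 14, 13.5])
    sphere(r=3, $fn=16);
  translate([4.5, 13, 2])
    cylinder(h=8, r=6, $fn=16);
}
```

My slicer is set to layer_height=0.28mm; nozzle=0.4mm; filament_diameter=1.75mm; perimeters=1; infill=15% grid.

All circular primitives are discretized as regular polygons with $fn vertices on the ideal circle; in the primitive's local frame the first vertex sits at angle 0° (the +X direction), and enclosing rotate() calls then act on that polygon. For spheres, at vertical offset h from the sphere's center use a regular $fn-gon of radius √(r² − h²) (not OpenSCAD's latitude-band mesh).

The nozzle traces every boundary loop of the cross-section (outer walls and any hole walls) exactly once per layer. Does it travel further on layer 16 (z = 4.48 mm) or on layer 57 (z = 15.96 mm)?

Layer 16 (z = 4.48): the r=9.5 sphere contributes a regular 16-gon of circumradius √(9.5²−5.02²) = 8.065 (perimeter = 2·16·8.065·sin(180°/16) = 50.35 mm); the cube at (4, 15.5) is absent (z outside [8.5, 18]); the sphere at (1, 14) is absent (|z−center|=9.020 > r=3); the cylinder at (4.5, 13): section is a regular 16-gon, circumradius r=6 (perimeter = 2·16·6.000·sin(180°/16) = 37.46 mm); Subtracting the remaining from the first: starting from the r=9.5 sphere, the r=6 cylinder at (4.5, 13) partially overlaps it — only the 0.21 mm² overlap (of its 110.21 mm²) is removed, clipping the outline — boundary = 50.35 mm. So its perimeter = 50.35 mm. Layer 57 (z = 15.96): the r=9.5 sphere contributes a regular 16-gon of circumradius √(9.5²−6.46²) = 6.966 (perimeter = 2·16·6.966·sin(180°/16) = 43.48 mm); the cube at (4, 15.5) is present — its section is the full 20.5×21 rectangle (perimeter 83.00 mm); the r=3 sphere at (1, 14) slices to a regular 16-gon of circumradius 1.717 (√(r²−h²) with h=2.46 from center) (perimeter = 2·16·1.717·sin(180°/16) = 10.72 mm); the cylinder at (4.5, 13) is not intersected at this z (z outside [2, 10]); Taking the first minus the rest: starting from the r=9.5 sphere, the 20.5×21 cube at (4, 15.5) misses the remaining region (no effect); the r=3 sphere at (1, 14) misses the remaining region (no effect) — boundary = 43.48 mm. So its perimeter = 43.48 mm. Layer 16 is larger (50.35 vs 43.48 mm).

layer 16 (z = 4.48 mm)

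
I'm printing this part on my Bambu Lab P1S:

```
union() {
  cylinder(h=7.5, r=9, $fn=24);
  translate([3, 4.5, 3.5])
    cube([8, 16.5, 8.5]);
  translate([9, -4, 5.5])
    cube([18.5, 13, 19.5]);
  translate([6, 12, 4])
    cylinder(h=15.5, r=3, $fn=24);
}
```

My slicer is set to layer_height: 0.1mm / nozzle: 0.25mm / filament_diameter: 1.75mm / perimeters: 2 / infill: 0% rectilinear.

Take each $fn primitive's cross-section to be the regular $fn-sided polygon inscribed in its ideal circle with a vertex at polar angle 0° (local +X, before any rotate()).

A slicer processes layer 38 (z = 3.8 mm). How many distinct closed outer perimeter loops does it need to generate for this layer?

At z = 3.8 mm: the cylinder: section is a regular 24-gon, circumradius r=9; the 8×16.5 cube at (3, 4.5) contributes its full rectangle; the cube at (9, -4) does not reach this height (z outside [5.5, 25]); the cylinder at (6, 12) is not intersected at this z (z outside [4, 19.5]); Merging all regions: the regions partially overlap (shared area 11.55 mm²), so overlapping operands fuse into one piece — 1 connected region. The result has 1 disconnected region.

1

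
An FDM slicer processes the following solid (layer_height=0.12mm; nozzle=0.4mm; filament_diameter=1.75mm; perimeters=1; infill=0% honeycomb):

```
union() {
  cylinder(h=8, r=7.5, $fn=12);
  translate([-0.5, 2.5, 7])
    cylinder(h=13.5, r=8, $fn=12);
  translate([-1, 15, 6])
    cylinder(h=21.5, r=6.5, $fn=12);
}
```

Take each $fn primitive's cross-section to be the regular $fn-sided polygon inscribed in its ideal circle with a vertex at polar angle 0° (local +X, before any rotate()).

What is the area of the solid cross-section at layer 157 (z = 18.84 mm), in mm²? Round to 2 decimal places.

At z = 18.84 mm: the cylinder is not intersected at this z (z outside [0, 8]); the r=8 cylinder at (-0.5, 2.5) gives a regular 12-gon of circumradius 8 (constant along its height) (area = (12/2)·8.000²·sin(360°/12) = 192.00 mm²); the r=6.5 cylinder at (-1, 15) contributes a regular 12-gon of circumradius 6.5 (area = (12/2)·6.500²·sin(360°/12) = 126.75 mm²); Combining (union): the regions partially overlap — summed areas 318.75 mm² minus the doubly-counted overlap 7.34 mm² gives 311.41 mm² — area = 311.41 mm². Overall, the cross-section is a single solid region. Net area = 311.41 mm².

311.41 mm²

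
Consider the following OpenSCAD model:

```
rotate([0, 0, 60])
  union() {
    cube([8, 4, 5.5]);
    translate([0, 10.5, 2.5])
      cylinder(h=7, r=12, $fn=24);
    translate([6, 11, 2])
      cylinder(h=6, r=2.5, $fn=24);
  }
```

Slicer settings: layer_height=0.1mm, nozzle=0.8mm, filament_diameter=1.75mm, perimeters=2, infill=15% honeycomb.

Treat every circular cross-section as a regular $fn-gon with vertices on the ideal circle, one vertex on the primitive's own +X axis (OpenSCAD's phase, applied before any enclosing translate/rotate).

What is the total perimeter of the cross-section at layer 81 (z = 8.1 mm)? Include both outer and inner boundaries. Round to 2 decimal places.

75.18 mm

At z = 8.1 mm: the cube is not intersected at this z (z outside [0, 5.5]); the r=12 cylinder at (0, 10.5) gives a regular 24-gon of circumradius 12 (constant along its height) (perimeter = 2·24·12.000·sin(180°/24) = 75.18 mm); the cylinder at (6, 11) does not reach this height (z outside [2, 8]); Taking the union: only the r=12 cylinder at (0, 10.5) is present, so the union is just that shape — boundary = 75.18 mm; (whole slice rotated 60° about Z — lengths, areas and connectivity unchanged). Overall, the cross-section is a single solid region. Total boundary length (outer) = 75.18 mm.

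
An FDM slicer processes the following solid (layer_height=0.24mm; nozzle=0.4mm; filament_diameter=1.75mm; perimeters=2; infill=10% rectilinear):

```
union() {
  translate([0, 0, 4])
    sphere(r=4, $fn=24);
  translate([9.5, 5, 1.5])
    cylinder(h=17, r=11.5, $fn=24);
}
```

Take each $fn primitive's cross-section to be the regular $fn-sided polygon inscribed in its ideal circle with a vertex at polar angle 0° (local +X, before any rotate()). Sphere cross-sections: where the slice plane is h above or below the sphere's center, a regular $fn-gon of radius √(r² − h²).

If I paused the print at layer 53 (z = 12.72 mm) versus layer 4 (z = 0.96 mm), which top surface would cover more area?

layer 53 (z = 12.72 mm)

Layer 53 (z = 12.72): the sphere is not intersected at this z (|z−center|=8.720 > r=4); the r=11.5 cylinder at (9.5, 5) gives a regular 24-gon of circumradius 11.5 (constant along its height) (area = (24/2)·11.500²·sin(360°/24) = 410.75 mm²); Taking the union: only the r=11.5 cylinder at (9.5, 5) is present, so the union is just that shape — area = 410.75 mm². So its area = 410.75 mm². Layer 4 (z = 0.96): the r=4 sphere contributes a regular 24-gon of circumradius √(4²−3.04²) = 2.600 (area = (24/2)·2.600²·sin(360°/24) = 20.99 mm²); the cylinder at (9.5, 5) is absent (z outside [1.5, 18.5]); Combining (union): only the r=4 sphere is present, so the union is just that shape — area = 20.99 mm². So its area = 20.99 mm². Layer 53 is larger (410.75 vs 20.99 mm²).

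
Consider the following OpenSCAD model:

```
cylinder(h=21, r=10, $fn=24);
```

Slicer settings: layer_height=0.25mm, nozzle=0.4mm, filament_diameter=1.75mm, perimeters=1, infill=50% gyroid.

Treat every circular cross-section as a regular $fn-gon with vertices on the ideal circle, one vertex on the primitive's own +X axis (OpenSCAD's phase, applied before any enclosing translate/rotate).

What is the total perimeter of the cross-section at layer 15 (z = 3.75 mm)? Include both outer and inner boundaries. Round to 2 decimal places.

62.65 mm

At z = 3.75 mm: the r=10 cylinder contributes a regular 24-gon of circumradius 10 (perimeter = 2·24·10.000·sin(180°/24) = 62.65 mm). Overall, the cross-section is a single solid region. Total boundary length (outer) = 62.65 mm.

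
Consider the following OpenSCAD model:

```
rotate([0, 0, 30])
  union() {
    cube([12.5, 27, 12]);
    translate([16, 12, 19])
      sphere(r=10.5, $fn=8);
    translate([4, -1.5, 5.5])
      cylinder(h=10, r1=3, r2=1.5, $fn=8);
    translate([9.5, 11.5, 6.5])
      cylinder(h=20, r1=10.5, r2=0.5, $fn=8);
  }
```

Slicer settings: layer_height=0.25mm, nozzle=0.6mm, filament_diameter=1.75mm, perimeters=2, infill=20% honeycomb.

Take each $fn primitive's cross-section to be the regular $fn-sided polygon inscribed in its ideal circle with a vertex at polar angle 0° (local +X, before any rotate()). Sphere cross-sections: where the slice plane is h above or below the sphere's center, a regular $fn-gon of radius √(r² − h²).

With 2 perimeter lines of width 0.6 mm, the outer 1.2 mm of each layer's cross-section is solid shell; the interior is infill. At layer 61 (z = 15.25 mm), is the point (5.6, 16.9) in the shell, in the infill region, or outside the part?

infill

At z = 15.25 mm: the cube is absent (z outside [0, 12]); the sphere at (16, 12): section is a regular 8-gon, circumradius = √(r²−h²) = √(10.5²−3.75²) = 9.808; the cone at (4, -1.5): at t=0.975 of its height the radius interpolates to r₁+(r₂−r₁)t = 1.538, giving a regular 8-gon of that circumradius; the cone at (9.5, 11.5) contributes a regular 8-gon of circumradius 6.125 (interpolated between r1=10.5 and r2=0.5 at t=0.438); Taking the union: the regions partially overlap (shared area 77.61 mm²), so overlapping operands fuse into one piece — 2 connected regions; (whole slice rotated 30° about Z — lengths, areas and connectivity unchanged). Overall, the cross-section has 2 separate islands. Undo the 30° rotation: the query point maps to (13.300, 11.836) in the un-rotated model frame. The nearest boundary edge runs (5.17, 15.83)→(8.32, 17.14); distance from the point to it = 7.27 mm. (Shell/infill is judged within the island containing the point — the largest one.) The point is inside the cross-section and 7.27 mm from the nearest boundary — more than the 1.2 mm shell width (2 × 0.6), so it's in the infill interior.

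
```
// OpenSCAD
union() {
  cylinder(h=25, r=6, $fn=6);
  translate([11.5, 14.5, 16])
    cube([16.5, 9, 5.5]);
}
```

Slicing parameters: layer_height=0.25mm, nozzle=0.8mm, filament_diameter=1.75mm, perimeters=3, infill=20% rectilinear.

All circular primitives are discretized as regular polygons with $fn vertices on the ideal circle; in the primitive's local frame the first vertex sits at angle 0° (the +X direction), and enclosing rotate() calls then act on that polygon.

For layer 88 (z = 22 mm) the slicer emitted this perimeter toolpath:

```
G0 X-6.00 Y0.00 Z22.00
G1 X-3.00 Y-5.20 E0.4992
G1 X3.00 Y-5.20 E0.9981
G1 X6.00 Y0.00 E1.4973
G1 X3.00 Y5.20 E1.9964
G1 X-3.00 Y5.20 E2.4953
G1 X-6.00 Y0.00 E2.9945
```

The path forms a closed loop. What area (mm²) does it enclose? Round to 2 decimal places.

93.60 mm²

Apply the shoelace formula to the sequence of (X, Y) vertices; enclosed area = 93.60 mm².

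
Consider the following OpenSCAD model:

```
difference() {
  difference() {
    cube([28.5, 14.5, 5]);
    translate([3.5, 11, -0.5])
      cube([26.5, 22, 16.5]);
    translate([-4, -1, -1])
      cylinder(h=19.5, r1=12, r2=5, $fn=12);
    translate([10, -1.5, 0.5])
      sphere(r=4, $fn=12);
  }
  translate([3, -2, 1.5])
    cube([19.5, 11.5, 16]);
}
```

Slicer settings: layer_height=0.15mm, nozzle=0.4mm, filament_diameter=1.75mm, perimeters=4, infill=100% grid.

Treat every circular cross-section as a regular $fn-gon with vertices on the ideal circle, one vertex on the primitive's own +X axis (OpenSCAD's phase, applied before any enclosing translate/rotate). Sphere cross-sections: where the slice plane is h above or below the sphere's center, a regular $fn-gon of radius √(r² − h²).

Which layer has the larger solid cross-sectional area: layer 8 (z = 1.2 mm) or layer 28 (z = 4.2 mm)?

layer 8 (z = 1.2 mm)

Layer 8 (z = 1.2): the cube (footprint 28.5×14.5) is included at this height (area 413.25 mm²); the cube at (3.5, 11) is present — its section is the full 26.5×22 rectangle (area 583.00 mm²); the cone at (-4, -1) contributes a regular 12-gon of circumradius 11.210 (interpolated between r1=12 and r2=5 at t=0.113) (area = (12/2)·11.210²·sin(360°/12) = 377.01 mm²); the r=4 sphere at (10, -1.5) slices to a regular 12-gon of circumradius 3.938 (√(r²−h²) with h=0.7 from center) (area = (12/2)·3.938²·sin(360°/12) = 46.53 mm²); Taking the first minus the rest: starting from the 28.5×14.5 cube (413.25 mm²), the 26.5×22 cube at (3.5, 11) partially overlaps it — only the 87.50 mm² overlap (of its 583.00 mm²) is removed, clipping the outline; the cone at (-4, -1) partially overlaps it — only the 44.48 mm² overlap (of its 377.01 mm²) is removed, clipping the outline; the r=4 sphere at (10, -1.5) partially overlaps it — only the 11.87 mm² overlap (of its 46.53 mm²) is removed, clipping the outline — area = 269.40 mm²; the cube at (3, -2) is not intersected at this z (z outside [1.5, 17.5]); After the difference (first − rest): none of the subtracted shapes is present at this height, so that combined region is unchanged — area = 269.40 mm². So its area = 269.40 mm². Layer 28 (z = 4.2): the cube (footprint 28.5×14.5) is included at this height (area 413.25 mm²); the 26.5×22 cube at (3.5, 11) contributes its full rectangle (area 583.00 mm²); the cone at (-4, -1) (r1=12→r2=5) has section circumradius 10.133 here — a regular 12-gon (area = (12/2)·10.133²·sin(360°/12) = 308.05 mm²); the sphere at (10, -1.5): section is a regular 12-gon, circumradius = √(r²−h²) = √(4²−3.7²) = 1.520 (area = (12/2)·1.520²·sin(360°/12) = 6.93 mm²); Taking the first minus the rest: starting from the 28.5×14.5 cube (413.25 mm²), the 26.5×22 cube at (3.5, 11) partially overlaps it — only the 87.50 mm² overlap (of its 583.00 mm²) is removed, clipping the outline; the cone at (-4, -1) partially overlaps it — only the 32.62 mm² overlap (of its 308.05 mm²) is removed, clipping the outline; the r=4 sphere at (10, -1.5) partially overlaps it — only the 0.00 mm² overlap (of its 6.93 mm²) is removed, clipping the outline — area = 293.12 mm²; the cube at (3, -2) is present — its section is the full 19.5×11.5 rectangle (area 224.25 mm²); Taking the first minus the rest: starting from the result so far (293.12 mm²), the 19.5×11.5 cube at (3, -2) partially overlaps it — only the 174.24 mm² overlap (of its 224.25 mm²) is removed, clipping the outline — area = 118.89 mm². So its area = 118.89 mm². Layer 8 is larger (269.40 vs 118.89 mm²).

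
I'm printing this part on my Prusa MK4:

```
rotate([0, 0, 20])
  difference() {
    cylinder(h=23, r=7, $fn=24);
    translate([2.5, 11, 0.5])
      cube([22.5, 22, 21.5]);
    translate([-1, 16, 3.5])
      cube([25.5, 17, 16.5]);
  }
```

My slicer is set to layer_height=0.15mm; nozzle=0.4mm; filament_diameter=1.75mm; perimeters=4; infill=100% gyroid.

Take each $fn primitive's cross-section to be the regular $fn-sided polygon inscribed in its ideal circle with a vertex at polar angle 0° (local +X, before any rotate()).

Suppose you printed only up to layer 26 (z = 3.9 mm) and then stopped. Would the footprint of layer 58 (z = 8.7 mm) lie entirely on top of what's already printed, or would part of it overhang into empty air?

entirely on top

Compare the two slices. At z = 3.9: the cylinder: section is a regular 24-gon, circumradius r=7 (area = (24/2)·7.000²·sin(360°/24) = 152.19 mm²); the 22.5×22 cube at (2.5, 11) contributes its full rectangle (area 495.00 mm²); the cube at (-1, 16) is present — its section is the full 25.5×17 rectangle (area 433.50 mm²); After the difference (first − rest): starting from the r=7 cylinder (152.19 mm²), the 22.5×22 cube at (2.5, 11) misses the remaining region (no effect); the 25.5×17 cube at (-1, 16) misses the remaining region (no effect) — area = 152.19 mm²; (rotated 20° about Z; rotation is an isometry so areas/perimeters/island counts are preserved). At z = 8.7: the r=7 cylinder gives a regular 24-gon of circumradius 7 (constant along its height) (area = (24/2)·7.000²·sin(360°/24) = 152.19 mm²); the cube at (2.5, 11) (footprint 22.5×22) is included at this height (area 495.00 mm²); the cube at (-1, 16) is present — its section is the full 25.5×17 rectangle (area 433.50 mm²); Subtracting the remaining from the first: starting from the r=7 cylinder (152.19 mm²), the 22.5×22 cube at (2.5, 11) misses the remaining region (no effect); the 25.5×17 cube at (-1, 16) misses the remaining region (no effect) — area = 152.19 mm²; (whole slice rotated 20° about Z — lengths, areas and connectivity unchanged). Checking containment: the cross-section at z = 8.7 is a subset of the cross-section at z = 3.9.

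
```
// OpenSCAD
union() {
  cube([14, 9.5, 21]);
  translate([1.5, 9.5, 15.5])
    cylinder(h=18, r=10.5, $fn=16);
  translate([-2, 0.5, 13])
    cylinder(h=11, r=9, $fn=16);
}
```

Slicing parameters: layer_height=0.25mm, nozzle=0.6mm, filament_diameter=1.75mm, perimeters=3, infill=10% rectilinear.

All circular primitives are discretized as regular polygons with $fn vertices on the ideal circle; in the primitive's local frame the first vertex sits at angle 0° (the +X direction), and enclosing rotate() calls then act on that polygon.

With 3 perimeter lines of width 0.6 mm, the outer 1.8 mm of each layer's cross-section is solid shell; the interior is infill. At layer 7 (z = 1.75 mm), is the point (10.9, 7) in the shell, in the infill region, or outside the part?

infill

At z = 1.75 mm: the cube (footprint 14×9.5) is included at this height; the cylinder at (1.5, 9.5) is not intersected at this z (z outside [15.5, 33.5]); the cylinder at (-2, 0.5) is absent (z outside [13, 24]); Merging all regions: only the 14×9.5 cube is present, so the union is just that shape — 1 connected region. Overall, the cross-section is a single solid region. The nearest boundary edge runs (14.00, 9.50)→(0.00, 9.50); distance from the point to it = 2.50 mm. The point is inside the cross-section and 2.50 mm from the nearest boundary — more than the 1.8 mm shell width (3 × 0.6), so it's in the infill interior.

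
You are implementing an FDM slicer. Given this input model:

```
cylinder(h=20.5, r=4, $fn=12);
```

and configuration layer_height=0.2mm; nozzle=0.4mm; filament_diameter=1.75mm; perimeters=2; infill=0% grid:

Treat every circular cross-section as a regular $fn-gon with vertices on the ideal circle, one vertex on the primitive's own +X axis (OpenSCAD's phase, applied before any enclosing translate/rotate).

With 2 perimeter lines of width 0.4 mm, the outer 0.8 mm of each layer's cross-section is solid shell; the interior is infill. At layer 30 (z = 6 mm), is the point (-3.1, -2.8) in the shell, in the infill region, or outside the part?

At z = 6 mm: the cylinder: section is a regular 12-gon, circumradius r=4. Overall, the cross-section is a single solid region. The nearest boundary edge runs (-3.46, -2.00)→(-2.00, -3.46); distance from the point to it = 0.31 mm. The point is not inside any of the regions above, so it lies outside the cross-section (0.31 mm from the nearest boundary).

outside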